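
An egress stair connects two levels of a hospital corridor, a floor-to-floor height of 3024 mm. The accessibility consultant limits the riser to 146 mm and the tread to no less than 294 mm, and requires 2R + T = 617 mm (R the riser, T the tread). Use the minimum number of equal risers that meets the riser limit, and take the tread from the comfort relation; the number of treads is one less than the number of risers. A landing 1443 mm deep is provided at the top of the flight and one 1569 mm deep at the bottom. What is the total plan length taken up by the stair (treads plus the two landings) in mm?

9592 mm

3024 / 146 = 20.712 → round up to 21 risers.
Riser R = 3024 / 21 = 144 mm, within the 146 mm limit.
Tread T = 617 − 2 × 144 = 329 mm (≥ 294 mm).
21 risers give 20 treads; going = 20 × 329 = 6580 mm.
Add landings: 6580 + 1443 + 1569 = 9592 mm.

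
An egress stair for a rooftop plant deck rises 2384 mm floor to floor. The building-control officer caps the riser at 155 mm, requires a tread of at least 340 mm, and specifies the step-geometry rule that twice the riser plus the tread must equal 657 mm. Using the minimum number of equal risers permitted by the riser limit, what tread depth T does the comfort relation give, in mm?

2384 / 155 = 15.381 → round up to 16 risers.
Riser R = 2384 / 16 = 149 mm, within the 155 mm limit.
Tread T = 657 − 2 × 149 = 359 mm (≥ 340 mm).

359 mm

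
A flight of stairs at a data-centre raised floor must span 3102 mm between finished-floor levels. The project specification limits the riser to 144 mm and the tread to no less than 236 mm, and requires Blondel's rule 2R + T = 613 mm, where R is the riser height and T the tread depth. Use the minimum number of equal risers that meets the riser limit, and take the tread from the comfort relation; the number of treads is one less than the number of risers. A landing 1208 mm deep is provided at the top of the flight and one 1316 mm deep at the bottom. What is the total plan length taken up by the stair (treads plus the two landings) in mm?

9475 mm

3102 / 144 = 21.542 → round up to 22 risers.
R = 3102 ÷ 22 = 141 mm.
Tread T = 613 − 2 × 141 = 331 mm (≥ 236 mm).
Going = (22 − 1) × 331 = 6951 mm.
Add landings: 6951 + 1208 + 1316 = 9475 mm.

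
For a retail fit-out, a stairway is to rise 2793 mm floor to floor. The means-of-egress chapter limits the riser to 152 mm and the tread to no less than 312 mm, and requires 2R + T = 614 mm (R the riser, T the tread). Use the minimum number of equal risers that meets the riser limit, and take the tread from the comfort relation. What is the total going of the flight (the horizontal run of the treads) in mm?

⌈2793/152⌉ = 19 risers.
Riser R = 2793 / 19 = 147 mm, within the 152 mm limit.
From 2R + T = 614: T = 614 − 294 = 320 mm.
19 risers give 18 treads; going = 18 × 320 = 5760 mm.

5760 mm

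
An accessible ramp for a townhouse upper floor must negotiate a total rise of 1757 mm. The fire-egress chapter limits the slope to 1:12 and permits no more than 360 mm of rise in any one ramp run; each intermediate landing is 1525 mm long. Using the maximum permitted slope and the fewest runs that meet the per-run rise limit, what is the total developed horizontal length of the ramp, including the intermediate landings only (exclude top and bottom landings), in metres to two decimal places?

1757 / 360 = 4.881 → round up to 5 ramp runs. That means 4 intermediate landings.
Ramp run (horizontal) at 1:12: 1757 × 12 = 21084 mm.
Intermediate landings: 4 × 1525 = 6100 mm.
Total developed length = 21084 + 6100 = 27184 mm.
= 27.18 m.

27.18 m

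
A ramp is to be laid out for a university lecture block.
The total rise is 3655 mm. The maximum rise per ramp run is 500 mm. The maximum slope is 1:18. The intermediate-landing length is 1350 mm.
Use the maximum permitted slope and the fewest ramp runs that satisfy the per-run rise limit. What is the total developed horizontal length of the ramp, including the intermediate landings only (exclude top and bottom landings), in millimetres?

3655 / 500 = 7.31, so 8 ramp runs are needed. That means 7 intermediate landings.
Ramp run (horizontal) at 1:18: 3655 × 18 = 65790 mm.
7 intermediate landings contribute 7 × 1350 = 9450 mm.
Developed length = 65790 + 9450 = 75240 mm.

75240 mm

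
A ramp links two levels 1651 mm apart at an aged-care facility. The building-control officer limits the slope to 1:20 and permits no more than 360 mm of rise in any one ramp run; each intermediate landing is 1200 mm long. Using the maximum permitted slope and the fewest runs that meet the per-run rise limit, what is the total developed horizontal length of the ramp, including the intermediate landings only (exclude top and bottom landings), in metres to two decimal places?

37.82 m

1651 / 360 = 4.586 → round up to 5 ramp runs. That means 4 intermediate landings.
Ramp run (horizontal) at 1:20: 1651 × 20 = 33020 mm.
Intermediate landings: 4 × 1200 = 4800 mm.
Developed length = 33020 + 4800 = 37820 mm.
= 37.82 m.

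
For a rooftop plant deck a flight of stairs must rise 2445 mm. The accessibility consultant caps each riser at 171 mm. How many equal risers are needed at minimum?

2445 / 171 = 14.30, so 15 risers are needed.

15 risers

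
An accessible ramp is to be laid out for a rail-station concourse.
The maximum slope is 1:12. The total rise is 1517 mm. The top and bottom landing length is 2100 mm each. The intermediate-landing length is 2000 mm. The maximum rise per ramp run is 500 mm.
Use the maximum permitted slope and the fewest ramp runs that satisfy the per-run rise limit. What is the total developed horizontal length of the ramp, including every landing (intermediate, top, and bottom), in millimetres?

28404 mm

⌈1517/500⌉ = 4 ramp runs. That means 3 intermediate landings.
Ramp run (horizontal) at 1:12: 1517 × 12 = 18204 mm.
Intermediate landings: 3 × 2000 = 6000 mm.
Top and bottom landings: 2 × 2100 = 4200 mm.
Total = 18204 + 6000 + 4200 = 28404 mm.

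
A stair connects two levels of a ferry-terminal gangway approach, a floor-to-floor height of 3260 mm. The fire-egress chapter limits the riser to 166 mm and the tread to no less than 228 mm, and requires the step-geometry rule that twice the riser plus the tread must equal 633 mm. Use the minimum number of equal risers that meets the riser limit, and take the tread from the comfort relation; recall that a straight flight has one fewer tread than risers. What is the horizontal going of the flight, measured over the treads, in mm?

⌈3260/166⌉ = 20 risers.
Riser R = 3260 / 20 = 163 mm, within the 166 mm limit.
From 2R + T = 633: T = 633 − 326 = 307 mm.
Treads = 20 − 1 = 19; going = 19 × 307 = 5833 mm.

5833 mm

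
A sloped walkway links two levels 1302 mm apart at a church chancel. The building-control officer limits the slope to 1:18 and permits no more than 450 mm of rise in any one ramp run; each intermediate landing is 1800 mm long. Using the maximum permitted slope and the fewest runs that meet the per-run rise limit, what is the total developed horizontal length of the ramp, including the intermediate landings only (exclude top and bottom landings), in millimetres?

27036 mm

At most 450 each: 1302/450 = 2.89, giving 3 ramp runs. That means 2 intermediate landings.
Ramp run (horizontal) at 1:18: 1302 × 18 = 23436 mm.
Intermediate landings: 2 × 1800 = 3600 mm.
Total developed length = 23436 + 3600 = 27036 mm.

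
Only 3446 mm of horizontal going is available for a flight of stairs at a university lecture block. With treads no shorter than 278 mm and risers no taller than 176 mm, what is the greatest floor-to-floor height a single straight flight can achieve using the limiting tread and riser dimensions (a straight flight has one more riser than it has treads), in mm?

Treads that fit: ⌊3446 / 278⌋ = 12.
Risers = treads + 1 = 13.
Maximum height = 13 × 176 = 2288 mm.

2288 mm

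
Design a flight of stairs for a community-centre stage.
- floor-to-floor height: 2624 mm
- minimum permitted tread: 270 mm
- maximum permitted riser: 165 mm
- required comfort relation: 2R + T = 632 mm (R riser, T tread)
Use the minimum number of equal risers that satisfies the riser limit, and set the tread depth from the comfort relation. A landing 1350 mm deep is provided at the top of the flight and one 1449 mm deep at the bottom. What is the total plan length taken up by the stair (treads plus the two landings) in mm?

2624 / 165 = 15.903 → round up to 16 risers.
R = 2624 ÷ 16 = 164 mm.
T = 632 − 2·164 = 304 mm, which satisfies the 270 mm minimum.
Going = (16 − 1) × 304 = 4560 mm.
Enclosure = 4560 + 1350 + 1449 = 7359 mm.

7359 mm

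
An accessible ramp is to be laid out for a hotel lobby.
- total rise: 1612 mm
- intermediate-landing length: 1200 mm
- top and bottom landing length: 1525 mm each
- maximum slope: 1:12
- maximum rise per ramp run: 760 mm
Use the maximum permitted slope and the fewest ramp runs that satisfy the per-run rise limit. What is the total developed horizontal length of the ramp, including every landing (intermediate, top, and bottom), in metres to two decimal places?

24.79 m

⌈1612/760⌉ = 3 ramp runs. That means 2 intermediate landings.
Ramp run (horizontal) at 1:12: 1612 × 12 = 19344 mm.
2 intermediate landings contribute 2 × 1200 = 2400 mm.
Top and bottom landings: 2 × 1525 = 3050 mm.
Total = 19344 + 2400 + 3050 = 24794 mm.
= 24.79 m.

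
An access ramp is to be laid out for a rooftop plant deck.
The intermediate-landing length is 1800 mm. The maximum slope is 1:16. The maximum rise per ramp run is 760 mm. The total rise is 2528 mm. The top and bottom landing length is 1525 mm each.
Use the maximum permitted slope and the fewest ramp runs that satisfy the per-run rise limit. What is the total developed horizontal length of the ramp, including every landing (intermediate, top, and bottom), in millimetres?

2528 / 760 = 3.326 → round up to 4 ramp runs. That means 3 intermediate landings.
Ramp run (horizontal) at 1:16: 2528 × 16 = 40448 mm.
Intermediate landings: 3 × 1800 = 5400 mm.
Top and bottom landings: 2 × 1525 = 3050 mm.
Total = 40448 + 5400 + 3050 = 48898 mm.

48898 mm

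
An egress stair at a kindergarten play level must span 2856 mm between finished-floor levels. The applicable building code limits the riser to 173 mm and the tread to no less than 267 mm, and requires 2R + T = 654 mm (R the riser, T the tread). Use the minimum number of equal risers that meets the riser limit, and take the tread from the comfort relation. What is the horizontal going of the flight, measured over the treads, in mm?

5088 mm

⌈2856/173⌉ = 17 risers.
Riser R = 2856 / 17 = 168 mm, within the 173 mm limit.
T = 654 − 2·168 = 318 mm, which satisfies the 267 mm minimum.
Treads = 17 − 1 = 16; going = 16 × 318 = 5088 mm.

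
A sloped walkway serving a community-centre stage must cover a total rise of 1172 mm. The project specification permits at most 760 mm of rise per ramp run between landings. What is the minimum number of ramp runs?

At most 760 each: 1172/760 = 1.54, giving 2 ramp runs.

2 runs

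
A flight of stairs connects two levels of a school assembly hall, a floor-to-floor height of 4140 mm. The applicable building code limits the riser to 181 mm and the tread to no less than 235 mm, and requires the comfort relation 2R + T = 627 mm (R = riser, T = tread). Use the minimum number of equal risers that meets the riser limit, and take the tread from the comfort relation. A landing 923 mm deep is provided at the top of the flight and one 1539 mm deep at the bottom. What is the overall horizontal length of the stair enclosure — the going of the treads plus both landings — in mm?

8336 mm

4140 / 181 = 22.873 → round up to 23 risers.
Each riser is 4140/23 = 180 mm (≤ 181 mm).
From 2R + T = 627: T = 627 − 360 = 267 mm.
Going = (23 − 1) × 267 = 5874 mm.
Enclosure = 5874 + 923 + 1539 = 8336 mm.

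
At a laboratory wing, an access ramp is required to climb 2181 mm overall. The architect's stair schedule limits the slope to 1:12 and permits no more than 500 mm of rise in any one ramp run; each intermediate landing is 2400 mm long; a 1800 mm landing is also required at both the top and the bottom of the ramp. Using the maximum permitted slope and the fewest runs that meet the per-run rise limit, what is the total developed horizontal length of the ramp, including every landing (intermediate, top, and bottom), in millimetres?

39372 mm

⌈2181/500⌉ = 5 ramp runs. That means 4 intermediate landings.
Horizontal run for 2181 mm of rise at 1:12 is 2181 × 12 = 26172 mm.
4 intermediate landings contribute 4 × 2400 = 9600 mm.
Top and bottom landings: 2 × 1800 = 3600 mm.
Total = 26172 + 9600 + 3600 = 39372 mm.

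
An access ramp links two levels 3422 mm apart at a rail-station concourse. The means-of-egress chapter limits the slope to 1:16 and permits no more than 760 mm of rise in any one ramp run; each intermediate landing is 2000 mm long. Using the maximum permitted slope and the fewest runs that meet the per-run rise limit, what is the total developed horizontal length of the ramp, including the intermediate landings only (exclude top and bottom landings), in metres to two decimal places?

62.75 m

⌈3422/760⌉ = 5 ramp runs. That means 4 intermediate landings.
Horizontal run for 3422 mm of rise at 1:16 is 3422 × 16 = 54752 mm.
Intermediate landings: 4 × 2000 = 8000 mm.
Total developed length = 54752 + 8000 = 62752 mm.
= 62.75 m.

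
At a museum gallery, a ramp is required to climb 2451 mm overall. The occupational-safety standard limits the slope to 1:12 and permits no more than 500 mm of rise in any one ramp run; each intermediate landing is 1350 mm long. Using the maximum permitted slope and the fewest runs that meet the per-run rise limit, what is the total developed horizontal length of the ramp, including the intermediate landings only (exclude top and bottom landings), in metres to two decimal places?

At most 500 each: 2451/500 = 4.90, giving 5 ramp runs. That means 4 intermediate landings.
Horizontal run for 2451 mm of rise at 1:12 is 2451 × 12 = 29412 mm.
4 intermediate landings contribute 4 × 1350 = 5400 mm.
Developed length = 29412 + 5400 = 34812 mm.
= 34.81 m.

34.81 m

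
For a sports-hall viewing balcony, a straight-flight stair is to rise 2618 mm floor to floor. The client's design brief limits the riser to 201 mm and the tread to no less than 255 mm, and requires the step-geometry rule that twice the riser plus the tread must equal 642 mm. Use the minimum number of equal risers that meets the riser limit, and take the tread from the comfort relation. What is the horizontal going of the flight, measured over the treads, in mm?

3484 mm

At most 201 each: 2618/201 = 13.02, giving 14 risers.
Riser R = 2618 / 14 = 187 mm, within the 201 mm limit.
T = 642 − 2·187 = 268 mm, which satisfies the 255 mm minimum.
Going = (14 − 1) × 268 = 3484 mm.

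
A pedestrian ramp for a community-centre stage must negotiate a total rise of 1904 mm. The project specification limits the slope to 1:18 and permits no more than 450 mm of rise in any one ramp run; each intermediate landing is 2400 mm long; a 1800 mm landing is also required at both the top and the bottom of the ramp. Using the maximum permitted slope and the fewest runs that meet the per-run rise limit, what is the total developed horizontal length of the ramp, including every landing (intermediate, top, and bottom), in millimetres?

47472 mm

At most 450 each: 1904/450 = 4.23, giving 5 ramp runs. That means 4 intermediate landings.
Horizontal run for 1904 mm of rise at 1:18 is 1904 × 18 = 34272 mm.
4 intermediate landings contribute 4 × 2400 = 9600 mm.
Top and bottom landings: 2 × 1800 = 3600 mm.
Total = 34272 + 9600 + 3600 = 47472 mm.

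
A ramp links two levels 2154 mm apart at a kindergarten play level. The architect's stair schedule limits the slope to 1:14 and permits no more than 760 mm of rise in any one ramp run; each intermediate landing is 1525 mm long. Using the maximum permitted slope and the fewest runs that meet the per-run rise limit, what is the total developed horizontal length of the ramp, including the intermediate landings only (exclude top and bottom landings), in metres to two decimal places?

33.21 m

2154 / 760 = 2.834 → round up to 3 ramp runs. That means 2 intermediate landings.
Ramp run (horizontal) at 1:14: 2154 × 14 = 30156 mm.
Intermediate landings: 2 × 1525 = 3050 mm.
Total developed length = 30156 + 3050 = 33206 mm.
= 33.21 m.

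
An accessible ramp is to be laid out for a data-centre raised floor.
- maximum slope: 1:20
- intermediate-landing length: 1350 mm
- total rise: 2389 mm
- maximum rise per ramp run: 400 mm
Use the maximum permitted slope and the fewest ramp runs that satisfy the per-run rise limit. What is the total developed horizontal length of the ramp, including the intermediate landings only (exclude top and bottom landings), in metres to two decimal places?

54.53 m

⌈2389/400⌉ = 6 ramp runs. That means 5 intermediate landings.
Horizontal run for 2389 mm of rise at 1:20 is 2389 × 20 = 47780 mm.
Intermediate landings: 5 × 1350 = 6750 mm.
Developed length = 47780 + 6750 = 54530 mm.
= 54.53 m.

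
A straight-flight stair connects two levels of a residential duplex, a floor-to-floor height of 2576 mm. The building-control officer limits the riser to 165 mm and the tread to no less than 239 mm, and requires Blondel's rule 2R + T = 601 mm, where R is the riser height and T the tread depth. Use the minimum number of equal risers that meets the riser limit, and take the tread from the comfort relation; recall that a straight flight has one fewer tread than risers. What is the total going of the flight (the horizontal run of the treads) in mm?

⌈2576/165⌉ = 16 risers.
Each riser is 2576/16 = 161 mm (≤ 165 mm).
Tread T = 601 − 2 × 161 = 279 mm (≥ 239 mm).
Treads = 16 − 1 = 15; going = 15 × 279 = 4185 mm.

4185 mm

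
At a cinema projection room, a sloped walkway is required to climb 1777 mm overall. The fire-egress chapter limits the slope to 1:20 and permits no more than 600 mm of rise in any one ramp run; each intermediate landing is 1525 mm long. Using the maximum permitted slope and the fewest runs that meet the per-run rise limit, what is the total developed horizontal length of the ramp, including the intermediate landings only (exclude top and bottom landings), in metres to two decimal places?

38.59 m

1777 / 600 = 2.96, so 3 ramp runs are needed. That means 2 intermediate landings.
Horizontal run for 1777 mm of rise at 1:20 is 1777 × 20 = 35540 mm.
Intermediate landings: 2 × 1525 = 3050 mm.
Total developed length = 35540 + 3050 = 38590 mm.
= 38.59 m.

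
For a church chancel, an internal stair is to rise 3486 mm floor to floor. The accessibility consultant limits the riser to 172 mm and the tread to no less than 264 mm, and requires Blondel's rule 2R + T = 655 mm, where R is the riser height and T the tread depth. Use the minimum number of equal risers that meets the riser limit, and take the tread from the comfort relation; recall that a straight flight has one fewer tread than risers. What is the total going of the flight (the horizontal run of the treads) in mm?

6460 mm

3486 / 172 = 20.27, so 21 risers are needed.
Riser R = 3486 / 21 = 166 mm, within the 172 mm limit.
From 2R + T = 655: T = 655 − 332 = 323 mm.
21 risers give 20 treads; going = 20 × 323 = 6460 mm.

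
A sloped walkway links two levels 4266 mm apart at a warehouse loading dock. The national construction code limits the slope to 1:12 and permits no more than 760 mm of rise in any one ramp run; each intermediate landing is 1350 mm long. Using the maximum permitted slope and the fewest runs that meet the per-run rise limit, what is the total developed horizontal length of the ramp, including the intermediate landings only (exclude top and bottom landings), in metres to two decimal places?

57.94 m

4266 / 760 = 5.61, so 6 ramp runs are needed. That means 5 intermediate landings.
Ramp run (horizontal) at 1:12: 4266 × 12 = 51192 mm.
Intermediate landings: 5 × 1350 = 6750 mm.
Developed length = 51192 + 6750 = 57942 mm.
= 57.94 m.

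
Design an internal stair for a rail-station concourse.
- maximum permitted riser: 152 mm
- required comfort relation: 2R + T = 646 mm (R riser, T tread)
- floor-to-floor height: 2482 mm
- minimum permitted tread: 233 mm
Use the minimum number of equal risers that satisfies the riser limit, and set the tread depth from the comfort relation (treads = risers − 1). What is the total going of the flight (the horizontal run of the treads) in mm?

5664 mm

⌈2482/152⌉ = 17 risers.
Riser R = 2482 / 17 = 146 mm, within the 152 mm limit.
T = 646 − 2·146 = 354 mm, which satisfies the 233 mm minimum.
Treads = 17 − 1 = 16; going = 16 × 354 = 5664 mm.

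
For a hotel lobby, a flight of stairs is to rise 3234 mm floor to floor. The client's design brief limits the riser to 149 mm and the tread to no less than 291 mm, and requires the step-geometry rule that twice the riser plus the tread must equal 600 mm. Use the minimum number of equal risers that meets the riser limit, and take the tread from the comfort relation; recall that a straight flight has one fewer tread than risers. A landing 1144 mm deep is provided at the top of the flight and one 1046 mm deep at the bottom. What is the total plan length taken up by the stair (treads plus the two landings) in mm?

At most 149 each: 3234/149 = 21.70, giving 22 risers.
Each riser is 3234/22 = 147 mm (≤ 149 mm).
From 2R + T = 600: T = 600 − 294 = 306 mm.
Treads = 22 − 1 = 21; going = 21 × 306 = 6426 mm.
Add landings: 6426 + 1144 + 1046 = 8616 mm.

8616 mm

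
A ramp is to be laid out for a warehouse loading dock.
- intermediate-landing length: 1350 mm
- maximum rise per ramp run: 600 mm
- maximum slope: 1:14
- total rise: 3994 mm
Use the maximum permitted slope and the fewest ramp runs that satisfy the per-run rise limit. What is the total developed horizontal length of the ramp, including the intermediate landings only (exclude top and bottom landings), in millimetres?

64016 mm

⌈3994/600⌉ = 7 ramp runs. That means 6 intermediate landings.
Horizontal run for 3994 mm of rise at 1:14 is 3994 × 14 = 55916 mm.
6 intermediate landings contribute 6 × 1350 = 8100 mm.
Developed length = 55916 + 8100 = 64016 mm.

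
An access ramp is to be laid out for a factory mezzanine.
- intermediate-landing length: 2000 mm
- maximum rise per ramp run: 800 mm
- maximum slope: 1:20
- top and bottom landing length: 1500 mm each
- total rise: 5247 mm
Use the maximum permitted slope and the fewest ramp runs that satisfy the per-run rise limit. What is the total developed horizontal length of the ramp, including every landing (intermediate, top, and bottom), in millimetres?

119940 mm

⌈5247/800⌉ = 7 ramp runs. That means 6 intermediate landings.
Horizontal run for 5247 mm of rise at 1:20 is 5247 × 20 = 104940 mm.
Intermediate landings: 6 × 2000 = 12000 mm.
Top and bottom landings: 2 × 1500 = 3000 mm.
Total = 104940 + 12000 + 3000 = 119940 mm.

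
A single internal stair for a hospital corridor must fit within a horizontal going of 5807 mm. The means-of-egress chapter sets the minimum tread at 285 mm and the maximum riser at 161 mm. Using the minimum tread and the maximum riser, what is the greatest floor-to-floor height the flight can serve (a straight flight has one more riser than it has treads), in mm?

3381 mm

Treads that fit: ⌊5807 / 285⌋ = 20.
Risers = treads + 1 = 21.
Maximum height = 21 × 161 = 3381 mm.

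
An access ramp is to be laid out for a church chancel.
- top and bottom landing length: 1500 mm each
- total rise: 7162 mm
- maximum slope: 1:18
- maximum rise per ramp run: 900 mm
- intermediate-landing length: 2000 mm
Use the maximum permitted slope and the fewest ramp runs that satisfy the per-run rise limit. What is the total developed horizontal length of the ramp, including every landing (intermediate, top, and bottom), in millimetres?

7162 / 900 = 7.958 → round up to 8 ramp runs. That means 7 intermediate landings.
Ramp run (horizontal) at 1:18: 7162 × 18 = 128916 mm.
7 intermediate landings contribute 7 × 2000 = 14000 mm.
Top and bottom landings: 2 × 1500 = 3000 mm.
Total = 128916 + 14000 + 3000 = 145916 mm.

145916 mm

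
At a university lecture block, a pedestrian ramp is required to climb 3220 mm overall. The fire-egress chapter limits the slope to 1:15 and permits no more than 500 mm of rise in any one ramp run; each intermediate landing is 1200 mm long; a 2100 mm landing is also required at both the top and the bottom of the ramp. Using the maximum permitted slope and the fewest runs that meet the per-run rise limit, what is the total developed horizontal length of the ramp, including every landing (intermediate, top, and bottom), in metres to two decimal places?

59.70 m

3220 / 500 = 6.440 → round up to 7 ramp runs. That means 6 intermediate landings.
Ramp run (horizontal) at 1:15: 3220 × 15 = 48300 mm.
Intermediate landings: 6 × 1200 = 7200 mm.
Top and bottom landings: 2 × 2100 = 4200 mm.
Total = 48300 + 7200 + 4200 = 59700 mm.
= 59.70 m.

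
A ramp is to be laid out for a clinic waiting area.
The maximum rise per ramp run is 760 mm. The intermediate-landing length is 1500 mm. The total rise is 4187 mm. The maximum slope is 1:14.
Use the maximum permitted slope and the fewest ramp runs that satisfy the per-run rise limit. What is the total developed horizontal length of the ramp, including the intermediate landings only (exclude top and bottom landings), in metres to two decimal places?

66.12 m

4187 / 760 = 5.51, so 6 ramp runs are needed. That means 5 intermediate landings.
Ramp run (horizontal) at 1:14: 4187 × 14 = 58618 mm.
5 intermediate landings contribute 5 × 1500 = 7500 mm.
Developed length = 58618 + 7500 = 66118 mm.
= 66.12 m.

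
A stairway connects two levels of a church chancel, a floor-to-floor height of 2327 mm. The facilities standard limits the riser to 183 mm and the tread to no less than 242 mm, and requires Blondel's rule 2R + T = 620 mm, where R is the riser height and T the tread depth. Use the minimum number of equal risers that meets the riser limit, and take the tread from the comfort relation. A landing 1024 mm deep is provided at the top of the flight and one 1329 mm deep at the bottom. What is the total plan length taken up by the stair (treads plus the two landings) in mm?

5497 mm

2327 / 183 = 12.72, so 13 risers are needed.
Each riser is 2327/13 = 179 mm (≤ 183 mm).
From 2R + T = 620: T = 620 − 358 = 262 mm.
13 risers give 12 treads; going = 12 × 262 = 3144 mm.
Enclosure = 3144 + 1024 + 1329 = 5497 mm.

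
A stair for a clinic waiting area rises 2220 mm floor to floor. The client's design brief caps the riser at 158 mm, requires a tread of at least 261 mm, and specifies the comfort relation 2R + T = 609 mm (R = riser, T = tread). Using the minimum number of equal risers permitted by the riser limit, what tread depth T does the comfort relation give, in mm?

313 mm

⌈2220/158⌉ = 15 risers.
Riser R = 2220 / 15 = 148 mm, within the 158 mm limit.
From 2R + T = 609: T = 609 − 296 = 313 mm.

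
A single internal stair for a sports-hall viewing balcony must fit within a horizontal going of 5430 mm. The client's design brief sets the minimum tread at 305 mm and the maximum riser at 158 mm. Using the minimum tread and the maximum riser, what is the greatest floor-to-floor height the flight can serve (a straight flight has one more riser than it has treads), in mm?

Treads that fit: ⌊5430 / 305⌋ = 17.
Risers = treads + 1 = 18.
Maximum height = 18 × 158 = 2844 mm.

2844 mm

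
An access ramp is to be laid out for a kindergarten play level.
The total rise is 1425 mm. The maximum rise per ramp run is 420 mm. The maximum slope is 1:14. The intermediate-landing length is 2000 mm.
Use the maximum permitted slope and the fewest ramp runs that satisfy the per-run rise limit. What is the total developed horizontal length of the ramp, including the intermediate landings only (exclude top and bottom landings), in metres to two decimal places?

25.95 m

At most 420 each: 1425/420 = 3.39, giving 4 ramp runs. That means 3 intermediate landings.
Ramp run (horizontal) at 1:14: 1425 × 14 = 19950 mm.
3 intermediate landings contribute 3 × 2000 = 6000 mm.
Total developed length = 19950 + 6000 = 25950 mm.
= 25.95 m.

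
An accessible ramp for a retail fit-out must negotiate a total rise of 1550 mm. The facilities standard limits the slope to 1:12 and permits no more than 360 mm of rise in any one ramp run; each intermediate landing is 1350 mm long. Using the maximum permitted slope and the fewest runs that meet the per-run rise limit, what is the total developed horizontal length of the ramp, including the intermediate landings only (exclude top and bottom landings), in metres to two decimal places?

24.00 m

At most 360 each: 1550/360 = 4.31, giving 5 ramp runs. That means 4 intermediate landings.
Horizontal run for 1550 mm of rise at 1:12 is 1550 × 12 = 18600 mm.
Intermediate landings: 4 × 1350 = 5400 mm.
Developed length = 18600 + 5400 = 24000 mm.
= 24.00 m.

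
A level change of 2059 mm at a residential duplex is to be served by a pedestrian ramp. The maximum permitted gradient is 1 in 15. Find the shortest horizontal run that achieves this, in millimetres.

At 1:15 the run is 15 × 2059 = 30885 mm.

30885 mm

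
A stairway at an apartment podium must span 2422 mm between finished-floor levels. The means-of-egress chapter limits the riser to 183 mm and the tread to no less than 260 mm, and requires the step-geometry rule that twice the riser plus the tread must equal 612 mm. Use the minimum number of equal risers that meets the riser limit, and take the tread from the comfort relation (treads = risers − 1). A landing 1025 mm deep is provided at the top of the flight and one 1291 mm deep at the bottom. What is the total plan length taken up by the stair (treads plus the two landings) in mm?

2422 / 183 = 13.23, so 14 risers are needed.
Riser R = 2422 / 14 = 173 mm, within the 183 mm limit.
Tread T = 612 − 2 × 173 = 266 mm (≥ 260 mm).
Treads = 14 − 1 = 13; going = 13 × 266 = 3458 mm.
Enclosure = 3458 + 1025 + 1291 = 5774 mm.

5774 mm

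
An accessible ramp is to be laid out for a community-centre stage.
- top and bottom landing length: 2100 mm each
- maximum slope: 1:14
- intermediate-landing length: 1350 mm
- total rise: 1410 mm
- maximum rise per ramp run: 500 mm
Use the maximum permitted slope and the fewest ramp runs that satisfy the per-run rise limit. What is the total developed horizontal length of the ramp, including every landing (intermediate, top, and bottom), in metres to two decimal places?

At most 500 each: 1410/500 = 2.82, giving 3 ramp runs. That means 2 intermediate landings.
Ramp run (horizontal) at 1:14: 1410 × 14 = 19740 mm.
Intermediate landings: 2 × 1350 = 2700 mm.
Top and bottom landings: 2 × 2100 = 4200 mm.
Total = 19740 + 2700 + 4200 = 26640 mm.
= 26.64 m.

26.64 m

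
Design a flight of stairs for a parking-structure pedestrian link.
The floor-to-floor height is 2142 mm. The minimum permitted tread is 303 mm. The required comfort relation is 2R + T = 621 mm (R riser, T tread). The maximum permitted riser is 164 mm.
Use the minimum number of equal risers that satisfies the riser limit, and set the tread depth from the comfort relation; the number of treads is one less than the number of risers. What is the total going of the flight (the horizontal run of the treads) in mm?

At most 164 each: 2142/164 = 13.06, giving 14 risers.
R = 2142 ÷ 14 = 153 mm.
Tread T = 621 − 2 × 153 = 315 mm (≥ 303 mm).
14 risers give 13 treads; going = 13 × 315 = 4095 mm.

4095 mm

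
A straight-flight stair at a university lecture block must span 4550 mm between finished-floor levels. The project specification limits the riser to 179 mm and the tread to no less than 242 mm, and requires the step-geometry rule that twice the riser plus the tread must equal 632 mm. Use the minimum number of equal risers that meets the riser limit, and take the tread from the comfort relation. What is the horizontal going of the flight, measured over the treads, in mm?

7050 mm

At most 179 each: 4550/179 = 25.42, giving 26 risers.
Each riser is 4550/26 = 175 mm (≤ 179 mm).
Tread T = 632 − 2 × 175 = 282 mm (≥ 242 mm).
26 risers give 25 treads; going = 25 × 282 = 7050 mm.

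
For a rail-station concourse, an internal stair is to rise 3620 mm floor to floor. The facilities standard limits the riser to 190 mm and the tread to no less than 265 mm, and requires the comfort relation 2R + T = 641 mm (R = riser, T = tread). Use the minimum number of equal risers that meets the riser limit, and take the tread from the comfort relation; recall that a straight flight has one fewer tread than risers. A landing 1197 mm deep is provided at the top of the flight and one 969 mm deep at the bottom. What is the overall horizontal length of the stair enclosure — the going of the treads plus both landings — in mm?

3620 / 190 = 19.05, so 20 risers are needed.
Riser R = 3620 / 20 = 181 mm, within the 190 mm limit.
Tread T = 641 − 2 × 181 = 279 mm (≥ 265 mm).
Treads = 20 − 1 = 19; going = 19 × 279 = 5301 mm.
Enclosure = 5301 + 1197 + 969 = 7467 mm.

7467 mm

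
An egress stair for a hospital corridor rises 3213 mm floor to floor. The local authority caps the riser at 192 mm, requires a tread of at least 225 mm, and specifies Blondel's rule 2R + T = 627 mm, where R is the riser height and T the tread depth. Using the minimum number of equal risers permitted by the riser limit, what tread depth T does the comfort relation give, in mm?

249 mm

⌈3213/192⌉ = 17 risers.
Each riser is 3213/17 = 189 mm (≤ 192 mm).
From 2R + T = 627: T = 627 − 378 = 249 mm.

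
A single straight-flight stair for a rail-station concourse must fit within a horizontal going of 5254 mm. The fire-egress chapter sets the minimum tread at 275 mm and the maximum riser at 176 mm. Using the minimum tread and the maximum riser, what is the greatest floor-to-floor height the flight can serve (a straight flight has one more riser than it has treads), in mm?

3520 mm

Treads that fit: ⌊5254 / 275⌋ = 19.
Risers = treads + 1 = 20.
Maximum height = 20 × 176 = 3520 mm.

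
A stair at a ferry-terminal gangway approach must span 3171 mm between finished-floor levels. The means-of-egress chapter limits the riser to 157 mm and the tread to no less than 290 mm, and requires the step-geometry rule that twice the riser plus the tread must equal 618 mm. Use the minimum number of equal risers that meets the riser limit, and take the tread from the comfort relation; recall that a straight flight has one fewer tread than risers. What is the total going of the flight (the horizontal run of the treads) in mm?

6320 mm

At most 157 each: 3171/157 = 20.20, giving 21 risers.
Riser R = 3171 / 21 = 151 mm, within the 157 mm limit.
From 2R + T = 618: T = 618 − 302 = 316 mm.
21 risers give 20 treads; going = 20 × 316 = 6320 mm.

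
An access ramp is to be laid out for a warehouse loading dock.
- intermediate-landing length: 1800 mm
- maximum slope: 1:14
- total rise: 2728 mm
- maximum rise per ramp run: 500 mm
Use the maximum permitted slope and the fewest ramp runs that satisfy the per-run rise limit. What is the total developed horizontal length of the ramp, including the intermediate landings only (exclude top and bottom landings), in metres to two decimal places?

2728 / 500 = 5.46, so 6 ramp runs are needed. That means 5 intermediate landings.
Horizontal run for 2728 mm of rise at 1:14 is 2728 × 14 = 38192 mm.
Intermediate landings: 5 × 1800 = 9000 mm.
Total developed length = 38192 + 9000 = 47192 mm.
= 47.19 m.

47.19 m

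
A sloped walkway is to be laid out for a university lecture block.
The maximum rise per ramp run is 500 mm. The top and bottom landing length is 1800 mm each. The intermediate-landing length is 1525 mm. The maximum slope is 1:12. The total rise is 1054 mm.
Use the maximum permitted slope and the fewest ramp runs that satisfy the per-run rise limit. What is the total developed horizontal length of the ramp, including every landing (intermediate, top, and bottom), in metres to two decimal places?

19.30 m

⌈1054/500⌉ = 3 ramp runs. That means 2 intermediate landings.
Ramp run (horizontal) at 1:12: 1054 × 12 = 12648 mm.
2 intermediate landings contribute 2 × 1525 = 3050 mm.
Top and bottom landings: 2 × 1800 = 3600 mm.
Total = 12648 + 3050 + 3600 = 19298 mm.
= 19.30 m.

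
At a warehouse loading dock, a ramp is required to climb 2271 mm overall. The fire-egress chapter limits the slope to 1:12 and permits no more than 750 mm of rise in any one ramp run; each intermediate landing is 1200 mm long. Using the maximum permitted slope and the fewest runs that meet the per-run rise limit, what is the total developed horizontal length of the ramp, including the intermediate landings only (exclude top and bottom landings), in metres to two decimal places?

30.85 m

At most 750 each: 2271/750 = 3.03, giving 4 ramp runs. That means 3 intermediate landings.
Ramp run (horizontal) at 1:12: 2271 × 12 = 27252 mm.
Intermediate landings: 3 × 1200 = 3600 mm.
Developed length = 27252 + 3600 = 30852 mm.
= 30.85 m.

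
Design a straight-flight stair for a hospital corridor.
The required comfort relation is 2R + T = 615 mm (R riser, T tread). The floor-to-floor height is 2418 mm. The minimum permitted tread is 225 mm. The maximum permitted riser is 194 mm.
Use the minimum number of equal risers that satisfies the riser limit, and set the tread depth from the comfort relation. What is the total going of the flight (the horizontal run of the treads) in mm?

⌈2418/194⌉ = 13 risers.
Each riser is 2418/13 = 186 mm (≤ 194 mm).
T = 615 − 2·186 = 243 mm, which satisfies the 225 mm minimum.
13 risers give 12 treads; going = 12 × 243 = 2916 mm.

2916 mm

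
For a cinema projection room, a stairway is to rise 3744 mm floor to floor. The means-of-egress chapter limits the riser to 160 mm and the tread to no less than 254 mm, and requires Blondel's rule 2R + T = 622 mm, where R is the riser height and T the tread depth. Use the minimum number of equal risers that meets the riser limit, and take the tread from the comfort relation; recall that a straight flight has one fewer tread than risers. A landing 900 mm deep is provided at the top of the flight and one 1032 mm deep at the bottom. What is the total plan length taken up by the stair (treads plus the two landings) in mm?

9062 mm

3744 / 160 = 23.40, so 24 risers are needed.
Each riser is 3744/24 = 156 mm (≤ 160 mm).
T = 622 − 2·156 = 310 mm, which satisfies the 254 mm minimum.
Treads = 24 − 1 = 23; going = 23 × 310 = 7130 mm.
Add landings: 7130 + 900 + 1032 = 9062 mm.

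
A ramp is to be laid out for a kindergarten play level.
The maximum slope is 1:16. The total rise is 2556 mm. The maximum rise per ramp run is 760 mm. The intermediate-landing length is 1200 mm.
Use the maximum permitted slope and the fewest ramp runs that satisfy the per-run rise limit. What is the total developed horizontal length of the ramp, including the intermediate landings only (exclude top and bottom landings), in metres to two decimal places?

44.50 m

2556 / 760 = 3.36, so 4 ramp runs are needed. That means 3 intermediate landings.
Horizontal run for 2556 mm of rise at 1:16 is 2556 × 16 = 40896 mm.
3 intermediate landings contribute 3 × 1200 = 3600 mm.
Total developed length = 40896 + 3600 = 44496 mm.
= 44.50 m.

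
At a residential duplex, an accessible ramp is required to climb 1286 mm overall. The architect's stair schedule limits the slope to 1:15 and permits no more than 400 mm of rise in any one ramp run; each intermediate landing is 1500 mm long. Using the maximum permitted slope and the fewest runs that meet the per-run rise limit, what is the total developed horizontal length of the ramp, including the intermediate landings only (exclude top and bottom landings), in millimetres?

23790 mm

⌈1286/400⌉ = 4 ramp runs. That means 3 intermediate landings.
Horizontal run for 1286 mm of rise at 1:15 is 1286 × 15 = 19290 mm.
Intermediate landings: 3 × 1500 = 4500 mm.
Total developed length = 19290 + 4500 = 23790 mm.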